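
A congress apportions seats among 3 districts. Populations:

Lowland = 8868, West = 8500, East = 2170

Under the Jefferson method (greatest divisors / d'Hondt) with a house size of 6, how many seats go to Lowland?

Standard divisor 19538/6 ≈ 3256.333; standard quotas: Lowland 2.723, West 2.610, East 0.666.
Rounding down gives 2, 2, 0 = 4 seats, so the divisor must be adjusted.
With modified divisor 2500: modified quotas Lowland 3.547, West 3.400, East 0.868.
Rounding down: Lowland 3, West 3, East 0 (total 6).
Lowland receives 3.

3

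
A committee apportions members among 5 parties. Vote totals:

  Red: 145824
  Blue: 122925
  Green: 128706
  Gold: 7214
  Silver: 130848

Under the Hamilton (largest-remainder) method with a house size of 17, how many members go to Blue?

Standard divisor: 535517 ÷ 17 = 31501.
Standard quotas: Red 4.6292, Blue 3.9023, Green 4.0858, Gold 0.2290, Silver 4.1538.
Lower quotas: Red 4, Blue 3, Green 4, Gold 0, Silver 4 (sum 15, leaving 2 seats).
Remainders in descending order: Blue 0.9023, Red 0.6292, Gold 0.2290, Silver 0.1538, Green 0.0858.
Largest remainders: Blue, Red receive the extra seats.
Blue receives 4.

4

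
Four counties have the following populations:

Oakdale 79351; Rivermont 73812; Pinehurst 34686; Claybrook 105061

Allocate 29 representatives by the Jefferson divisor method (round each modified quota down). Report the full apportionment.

Standard divisor 292910/29 ≈ 10100.345; standard quotas: Oakdale 7.856, Rivermont 7.308, Pinehurst 3.434, Claybrook 10.402.
Rounding down gives 7, 7, 3, 10 = 27 seats, so the divisor must be adjusted.
With modified divisor 9400: modified quotas Oakdale 8.442, Rivermont 7.852, Pinehurst 3.690, Claybrook 11.177.
Rounding down: Oakdale 8, Rivermont 7, Pinehurst 3, Claybrook 11 (total 29).

Oakdale=8; Rivermont=7; Pinehurst=3; Claybrook=11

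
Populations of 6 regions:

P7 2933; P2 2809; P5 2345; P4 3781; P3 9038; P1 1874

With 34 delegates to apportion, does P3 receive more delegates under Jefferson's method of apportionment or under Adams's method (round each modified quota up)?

Jefferson: P7 4, P2 4, P5 3, P4 6, P3 14, P1 3.
Adams: P7 4, P2 4, P5 4, P4 6, P3 13, P1 3.
P3 gets 14 under Jefferson and 13 under Adams.

Jefferson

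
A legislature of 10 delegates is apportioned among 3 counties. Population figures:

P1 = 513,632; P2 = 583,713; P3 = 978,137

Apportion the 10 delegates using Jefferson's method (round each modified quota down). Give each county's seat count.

P1 2, P2 3, P3 5

Standard divisor 2075482/10 ≈ 207548.2; standard quotas: P1 2.475, P2 2.812, P3 4.713.
Rounding down gives 2, 2, 4 = 8 seats, so the divisor must be adjusted.
With modified divisor 182900: modified quotas P1 2.808, P2 3.191, P3 5.348.
Rounding down: P1 2, P2 3, P3 5 (total 10).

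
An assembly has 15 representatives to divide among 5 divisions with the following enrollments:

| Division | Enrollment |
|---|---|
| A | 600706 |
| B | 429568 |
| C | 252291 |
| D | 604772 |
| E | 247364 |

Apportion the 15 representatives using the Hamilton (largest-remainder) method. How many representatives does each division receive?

A: 4, B: 3, C: 2, D: 4, E: 2

The standard divisor is 2134701/15 ≈ 142313.4.
Standard quotas: A 4.2210, B 3.0185, C 1.7728, D 4.2496, E 1.7382.
Lower quotas: A 4, B 3, C 1, D 4, E 1 (sum 13, leaving 2 seats).
Remainders in descending order: C 0.7728, E 0.7382, D 0.2496, A 0.2210, B 0.0185.
Largest remainders: C, E receive the extra seats.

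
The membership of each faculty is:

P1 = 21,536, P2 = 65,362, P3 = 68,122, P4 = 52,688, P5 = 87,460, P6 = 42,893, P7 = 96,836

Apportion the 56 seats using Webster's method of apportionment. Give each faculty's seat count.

P1 3, P2 8, P3 9, P4 7, P5 11, P6 6, P7 12

Standard divisor 434897/56 ≈ 7766.018; standard quotas: P1 2.773, P2 8.416, P3 8.772, P4 6.784, P5 11.262, P6 5.523, P7 12.469.
Rounding to the nearest integer gives P1 3, P2 8, P3 9, P4 7, P5 11, P6 6, P7 12 — total 56, matching the house size, so no adjustment is needed.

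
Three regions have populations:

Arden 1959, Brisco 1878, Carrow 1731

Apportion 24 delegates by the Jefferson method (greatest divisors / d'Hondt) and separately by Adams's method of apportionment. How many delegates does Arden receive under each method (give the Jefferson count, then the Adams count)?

9 and 8

Jefferson: Arden 9, Brisco 8, Carrow 7.
Adams: Arden 8, Brisco 8, Carrow 8.
Arden gets 9 under Jefferson and 8 under Adams.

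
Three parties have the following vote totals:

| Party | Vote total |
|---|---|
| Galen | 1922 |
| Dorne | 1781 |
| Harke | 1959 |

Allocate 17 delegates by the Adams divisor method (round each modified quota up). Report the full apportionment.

Galen 6, Dorne 5, Harke 6

Standard divisor 5662/17 ≈ 333.059; standard quotas: Galen 5.771, Dorne 5.347, Harke 5.882.
Rounding up gives 6, 6, 6 = 18 seats, so the divisor must be adjusted.
With modified divisor 370: modified quotas Galen 5.195, Dorne 4.814, Harke 5.295.
Rounding up: Galen 6, Dorne 5, Harke 6 (total 17).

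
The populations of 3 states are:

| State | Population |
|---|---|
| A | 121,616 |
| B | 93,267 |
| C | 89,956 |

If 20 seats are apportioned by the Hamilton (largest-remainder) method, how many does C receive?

6

The standard divisor is 304839/20 ≈ 15241.95.
Standard quotas: A 7.9790, B 6.1191, C 5.9019.
Lower quotas: A 7, B 6, C 5 (sum 18, leaving 2 seats).
Remainders in descending order: A 0.9790, C 0.9019, B 0.1191.
The surplus seats go to A, C.
C receives 6.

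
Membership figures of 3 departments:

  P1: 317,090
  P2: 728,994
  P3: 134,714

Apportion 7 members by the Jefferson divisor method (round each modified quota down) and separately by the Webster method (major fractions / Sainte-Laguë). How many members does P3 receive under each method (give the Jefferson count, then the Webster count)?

Jefferson: P1 2, P2 5, P3 0.
Webster: P1 2, P2 4, P3 1.
P3 gets 0 under Jefferson and 1 under Webster.

0 and 1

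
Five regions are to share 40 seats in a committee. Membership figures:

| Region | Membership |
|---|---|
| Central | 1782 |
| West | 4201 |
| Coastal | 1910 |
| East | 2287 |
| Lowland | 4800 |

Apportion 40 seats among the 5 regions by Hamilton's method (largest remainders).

Central: 5; West: 11; Coastal: 5; East: 6; Lowland: 13

Total 14980; standard divisor 14980/40 ≈ 374.5.
Standard quotas: Central 4.758, West 11.218, Coastal 5.100, East 6.107, Lowland 12.817.
Lower quotas: Central 4, West 11, Coastal 5, East 6, Lowland 12 (sum 38, leaving 2 seats).
Remainders in descending order: Lowland 0.817, Central 0.758, West 0.218, East 0.107, Coastal 0.100.
The surplus seats go to Lowland, Central.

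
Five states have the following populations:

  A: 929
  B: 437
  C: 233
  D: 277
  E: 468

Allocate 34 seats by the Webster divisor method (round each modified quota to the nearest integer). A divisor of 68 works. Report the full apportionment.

A 14, B 6, C 3, D 4, E 7

With modified divisor 68: modified quotas A 13.662, B 6.426, C 3.426, D 4.074, E 6.882.
Rounding to the nearest integer: A 14, B 6, C 3, D 4, E 7 (total 34).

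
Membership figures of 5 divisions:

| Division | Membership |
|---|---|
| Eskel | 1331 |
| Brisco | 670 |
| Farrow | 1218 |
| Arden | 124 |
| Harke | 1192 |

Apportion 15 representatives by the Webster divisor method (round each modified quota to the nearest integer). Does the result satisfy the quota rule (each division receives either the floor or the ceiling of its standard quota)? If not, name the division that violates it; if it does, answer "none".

none

Standard quotas: Eskel 4.402, Brisco 2.216, Farrow 4.029, Arden 0.410, Harke 3.943.
Webster allocation: Eskel 5, Brisco 2, Farrow 4, Arden 0, Harke 4.
Every allocation lies between the lower and upper quota.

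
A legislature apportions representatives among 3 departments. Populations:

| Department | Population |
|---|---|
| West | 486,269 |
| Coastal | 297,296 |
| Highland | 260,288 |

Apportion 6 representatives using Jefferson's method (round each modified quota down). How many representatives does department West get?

3

Standard divisor 1043853/6 ≈ 173975.5; standard quotas: West 2.795, Coastal 1.709, Highland 1.496.
Rounding down gives 2, 1, 1 = 4 seats, so the divisor must be adjusted.
With modified divisor 139400: modified quotas West 3.488, Coastal 2.133, Highland 1.867.
Rounding down: West 3, Coastal 2, Highland 1 (total 6).
West receives 3.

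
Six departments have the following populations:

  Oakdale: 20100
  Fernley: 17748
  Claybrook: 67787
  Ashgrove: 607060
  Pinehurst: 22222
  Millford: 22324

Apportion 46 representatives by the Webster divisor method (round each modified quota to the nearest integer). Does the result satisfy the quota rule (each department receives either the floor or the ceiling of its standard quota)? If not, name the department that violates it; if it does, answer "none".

Standard quotas: Oakdale 1.221, Fernley 1.078, Claybrook 4.118, Ashgrove 36.877, Pinehurst 1.350, Millford 1.356.
Webster allocation: Oakdale 1, Fernley 1, Claybrook 4, Ashgrove 38, Pinehurst 1, Millford 1.
Ashgrove has quota 36.877 (lower 36, upper 37) but receives 38 — outside the quota interval.

Ashgrove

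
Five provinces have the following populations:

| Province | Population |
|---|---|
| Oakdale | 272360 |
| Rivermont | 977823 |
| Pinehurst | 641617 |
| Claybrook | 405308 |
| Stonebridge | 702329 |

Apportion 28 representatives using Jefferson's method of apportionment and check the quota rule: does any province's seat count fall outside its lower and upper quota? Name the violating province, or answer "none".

Standard quotas: Oakdale 2.543, Rivermont 9.128, Pinehurst 5.990, Claybrook 3.784, Stonebridge 6.556.
Jefferson allocation: Oakdale 2, Rivermont 9, Pinehurst 6, Claybrook 4, Stonebridge 7.
Every allocation lies between the lower and upper quota.

none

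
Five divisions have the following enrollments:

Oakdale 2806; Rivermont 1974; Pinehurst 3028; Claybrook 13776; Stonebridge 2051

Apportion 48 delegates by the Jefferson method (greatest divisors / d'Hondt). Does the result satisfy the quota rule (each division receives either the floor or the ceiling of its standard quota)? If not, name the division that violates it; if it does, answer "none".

Claybrook

Standard quotas: Oakdale 5.699, Rivermont 4.009, Pinehurst 6.150, Claybrook 27.977, Stonebridge 4.165.
Jefferson allocation: Oakdale 5, Rivermont 4, Pinehurst 6, Claybrook 29, Stonebridge 4.
Claybrook has quota 27.977 (lower 27, upper 28) but receives 29 — outside the quota interval.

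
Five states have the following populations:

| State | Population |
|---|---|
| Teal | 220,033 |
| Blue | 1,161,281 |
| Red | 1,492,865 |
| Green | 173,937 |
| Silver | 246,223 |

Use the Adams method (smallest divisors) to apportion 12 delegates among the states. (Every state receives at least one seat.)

Teal: 1; Blue: 4; Red: 5; Green: 1; Silver: 1

Standard divisor 3294339/12 ≈ 274528.25; standard quotas: Teal 0.801, Blue 4.230, Red 5.438, Green 0.634, Silver 0.897.
Rounding up gives 1, 5, 6, 1, 1 = 14 seats, so the divisor must be adjusted.
With modified divisor 335900: modified quotas Teal 0.655, Blue 3.457, Red 4.444, Green 0.518, Silver 0.733.
Rounding up: Teal 1, Blue 4, Red 5, Green 1, Silver 1 (total 12).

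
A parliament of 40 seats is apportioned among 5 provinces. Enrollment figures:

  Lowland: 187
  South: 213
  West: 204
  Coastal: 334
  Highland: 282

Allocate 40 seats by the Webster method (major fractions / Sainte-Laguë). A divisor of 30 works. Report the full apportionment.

With modified divisor 30: modified quotas Lowland 6.233, South 7.100, West 6.800, Coastal 11.133, Highland 9.400.
Rounding to the nearest integer: Lowland 6, South 7, West 7, Coastal 11, Highland 9 (total 40).

Lowland=6; South=7; West=7; Coastal=11; Highland=9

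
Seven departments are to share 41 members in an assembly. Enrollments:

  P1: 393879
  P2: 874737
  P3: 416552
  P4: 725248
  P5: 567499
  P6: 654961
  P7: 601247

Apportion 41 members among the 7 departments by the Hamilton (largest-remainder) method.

Standard divisor: 4234123 ÷ 41 ≈ 103271.293.
Standard quotas: P1 3.8140, P2 8.4703, P3 4.0336, P4 7.0227, P5 5.4952, P6 6.3421, P7 5.8220.
Lower quotas: P1 3, P2 8, P3 4, P4 7, P5 5, P6 6, P7 5 (sum 38, leaving 3 seats).
Remainders in descending order: P7 0.8220, P1 0.8140, P5 0.4952, P2 0.4703, P6 0.3421, P3 0.0336, P4 0.0227.
Largest remainders: P7, P1, P5 receive the extra seats.

P1 4, P2 8, P3 4, P4 7, P5 6, P6 6, P7 6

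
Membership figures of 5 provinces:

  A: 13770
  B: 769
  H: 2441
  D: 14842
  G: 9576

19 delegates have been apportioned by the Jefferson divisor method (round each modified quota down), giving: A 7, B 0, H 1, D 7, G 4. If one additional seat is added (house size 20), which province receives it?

G

Priority for the next seat is population ÷ (current seats + 1).
Priorities: A 1721.250, B 769.000, H 1220.500, D 1855.250, G 1915.200.
Highest priority: G.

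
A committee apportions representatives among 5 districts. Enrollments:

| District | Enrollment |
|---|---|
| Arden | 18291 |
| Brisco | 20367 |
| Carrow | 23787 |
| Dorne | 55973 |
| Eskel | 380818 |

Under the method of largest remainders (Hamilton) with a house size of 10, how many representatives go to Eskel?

8

The standard divisor is 499236/10 ≈ 49923.6.
Standard quotas: Arden 0.3664, Brisco 0.4080, Carrow 0.4765, Dorne 1.1212, Eskel 7.6280.
Lower quotas: Arden 0, Brisco 0, Carrow 0, Dorne 1, Eskel 7 (sum 8, leaving 2 seats).
Remainders in descending order: Eskel 0.6280, Carrow 0.4765, Brisco 0.4080, Arden 0.3664, Dorne 0.1212.
Largest remainders: Eskel, Carrow receive the extra seats.
Eskel receives 8.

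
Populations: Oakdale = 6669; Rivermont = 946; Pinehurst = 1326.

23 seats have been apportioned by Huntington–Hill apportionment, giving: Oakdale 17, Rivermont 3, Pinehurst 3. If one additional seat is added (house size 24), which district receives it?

Priority for the next seat is population ÷ (√(s·(s+1))).
Priorities: Oakdale 381.241, Rivermont 273.087, Pinehurst 382.783.
Highest priority: Pinehurst.

Pinehurst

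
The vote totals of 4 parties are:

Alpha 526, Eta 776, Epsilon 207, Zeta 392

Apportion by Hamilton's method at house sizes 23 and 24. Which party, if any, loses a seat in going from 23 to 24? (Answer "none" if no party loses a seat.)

Epsilon

At 23 seats: Alpha 6, Eta 9, Epsilon 3, Zeta 5.
At 24 seats: Alpha 7, Eta 10, Epsilon 2, Zeta 5.
Epsilon drops from 3 to 2.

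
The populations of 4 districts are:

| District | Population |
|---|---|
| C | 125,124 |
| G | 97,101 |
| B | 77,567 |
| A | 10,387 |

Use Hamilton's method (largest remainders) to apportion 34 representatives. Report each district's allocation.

C 14, G 11, B 8, A 1

Standard divisor: 310179 ÷ 34 ≈ 9122.912.
Standard quotas: C 13.7154, G 10.6436, B 8.5024, A 1.1386.
Lower quotas: C 13, G 10, B 8, A 1 (sum 32, leaving 2 seats).
Remainders in descending order: C 0.7154, G 0.6436, B 0.5024, A 0.1386.
Largest remainders: C, G receive the extra seats.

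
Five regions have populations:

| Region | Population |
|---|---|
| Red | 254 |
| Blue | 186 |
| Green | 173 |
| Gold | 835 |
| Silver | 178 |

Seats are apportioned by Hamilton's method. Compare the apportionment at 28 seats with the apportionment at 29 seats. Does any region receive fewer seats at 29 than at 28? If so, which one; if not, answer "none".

At 28 seats: Red 4, Blue 3, Green 3, Gold 15, Silver 3.
At 29 seats: Red 5, Blue 3, Green 3, Gold 15, Silver 3.
No region's allocation decreased.

none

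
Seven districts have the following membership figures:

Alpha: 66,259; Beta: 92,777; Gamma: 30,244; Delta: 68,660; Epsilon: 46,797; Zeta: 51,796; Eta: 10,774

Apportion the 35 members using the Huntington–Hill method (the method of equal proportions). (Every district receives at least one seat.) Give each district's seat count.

With divisor 10529: modified quotas Alpha 6.293, Beta 8.812, Gamma 2.872, Delta 6.521, Epsilon 4.445, Zeta 4.919, Eta 1.023.
Geometric-mean thresholds: Alpha √(6·7)=6.481, Beta √(8·9)=8.485, Gamma √(2·3)=2.449, Delta √(6·7)=6.481, Epsilon √(4·5)=4.472, Zeta √(4·5)=4.472, Eta √(1·2)=1.414.
Each quota rounded against its threshold gives Alpha 6, Beta 9, Gamma 3, Delta 7, Epsilon 4, Zeta 5, Eta 1 (total 35).

Alpha 6, Beta 9, Gamma 3, Delta 7, Epsilon 4, Zeta 5, Eta 1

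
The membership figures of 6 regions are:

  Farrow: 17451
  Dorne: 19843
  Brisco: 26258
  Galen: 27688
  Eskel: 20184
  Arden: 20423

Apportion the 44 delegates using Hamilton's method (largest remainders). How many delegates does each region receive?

Standard divisor: 131847 ÷ 44 ≈ 2996.523.
Standard quotas: Farrow 5.8238, Dorne 6.6220, Brisco 8.7628, Galen 9.2400, Eskel 6.7358, Arden 6.8156.
Lower quotas: Farrow 5, Dorne 6, Brisco 8, Galen 9, Eskel 6, Arden 6 (sum 40, leaving 4 seats).
Remainders in descending order: Farrow 0.8238, Arden 0.8156, Brisco 0.7628, Eskel 0.7358, Dorne 0.6220, Galen 0.2400.
Largest remainders: Farrow, Arden, Brisco, Eskel receive the extra seats.

Farrow=6, Dorne=6, Brisco=9, Galen=9, Eskel=7, Arden=7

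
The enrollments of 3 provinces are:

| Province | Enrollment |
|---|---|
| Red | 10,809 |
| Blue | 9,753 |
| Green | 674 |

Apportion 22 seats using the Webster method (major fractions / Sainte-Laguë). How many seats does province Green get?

Standard divisor 21236/22 ≈ 965.273; standard quotas: Red 11.198, Blue 10.104, Green 0.698.
Rounding to the nearest integer gives Red 11, Blue 10, Green 1 — total 22, matching the house size, so no adjustment is needed.
Green receives 1.

1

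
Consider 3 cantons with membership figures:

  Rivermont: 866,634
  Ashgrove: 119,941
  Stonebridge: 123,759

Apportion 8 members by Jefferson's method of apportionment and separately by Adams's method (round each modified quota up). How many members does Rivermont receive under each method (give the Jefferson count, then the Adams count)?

Jefferson: Rivermont 7, Ashgrove 0, Stonebridge 1.
Adams: Rivermont 6, Ashgrove 1, Stonebridge 1.
Rivermont gets 7 under Jefferson and 6 under Adams.

7 and 6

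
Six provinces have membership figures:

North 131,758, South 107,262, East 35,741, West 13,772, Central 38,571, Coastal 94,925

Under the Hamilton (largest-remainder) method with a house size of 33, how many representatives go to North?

Total 422029; standard divisor 422029/33 ≈ 12788.758.
Standard quotas: North 10.3026, South 8.3872, East 2.7947, West 1.0769, Central 3.0160, Coastal 7.4225.
Lower quotas: North 10, South 8, East 2, West 1, Central 3, Coastal 7 (sum 31, leaving 2 seats).
Remainders in descending order: East 0.7947, Coastal 0.4225, South 0.3872, North 0.3026, West 0.0769, Central 0.0160.
The surplus seats go to East, Coastal.
North receives 10.

10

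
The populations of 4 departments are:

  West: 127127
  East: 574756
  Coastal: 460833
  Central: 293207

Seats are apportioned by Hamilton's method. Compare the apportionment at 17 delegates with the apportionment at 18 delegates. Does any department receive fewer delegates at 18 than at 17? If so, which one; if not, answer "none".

At 17 seats: West 2, East 7, Coastal 5, Central 3.
At 18 seats: West 1, East 7, Coastal 6, Central 4.
West drops from 2 to 1.

West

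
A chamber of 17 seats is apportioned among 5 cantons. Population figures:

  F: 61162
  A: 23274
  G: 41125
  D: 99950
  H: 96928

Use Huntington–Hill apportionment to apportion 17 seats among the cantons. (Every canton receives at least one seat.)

F: 3, A: 1, G: 2, D: 6, H: 5

With divisor 17972: modified quotas F 3.403, A 1.295, G 2.288, D 5.561, H 5.393.
Geometric-mean thresholds: F √(3·4)=3.464, A √(1·2)=1.414, G √(2·3)=2.449, D √(5·6)=5.477, H √(5·6)=5.477.
Each quota rounded against its threshold gives F 3, A 1, G 2, D 6, H 5 (total 17).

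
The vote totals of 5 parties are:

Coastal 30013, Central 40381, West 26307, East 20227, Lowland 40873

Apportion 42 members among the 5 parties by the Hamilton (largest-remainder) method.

Coastal: 8, Central: 11, West: 7, East: 5, Lowland: 11

The standard divisor is 157801/42 ≈ 3757.167.
Standard quotas: Coastal 7.9882, Central 10.7477, West 7.0018, East 5.3836, Lowland 10.8787.
Lower quotas: Coastal 7, Central 10, West 7, East 5, Lowland 10 (sum 39, leaving 3 seats).
Remainders in descending order: Coastal 0.9882, Lowland 0.8787, Central 0.7477, East 0.3836, West 0.0018.
Largest remainders: Coastal, Lowland, Central receive the extra seats.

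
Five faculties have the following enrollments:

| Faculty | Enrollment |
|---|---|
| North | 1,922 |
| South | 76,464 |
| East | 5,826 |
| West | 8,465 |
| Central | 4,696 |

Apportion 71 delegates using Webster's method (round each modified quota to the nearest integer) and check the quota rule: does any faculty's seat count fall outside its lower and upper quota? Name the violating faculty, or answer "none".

South

Standard quotas: North 1.401, South 55.754, East 4.248, West 6.172, Central 3.424.
Webster allocation: North 1, South 57, East 4, West 6, Central 3.
South has quota 55.754 (lower 55, upper 56) but receives 57 — outside the quota interval.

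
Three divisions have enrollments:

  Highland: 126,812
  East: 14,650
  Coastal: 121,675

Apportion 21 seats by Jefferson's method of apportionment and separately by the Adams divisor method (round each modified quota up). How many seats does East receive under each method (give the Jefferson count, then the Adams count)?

Jefferson: Highland 10, East 1, Coastal 10.
Adams: Highland 10, East 2, Coastal 9.
East gets 1 under Jefferson and 2 under Adams.

1 and 2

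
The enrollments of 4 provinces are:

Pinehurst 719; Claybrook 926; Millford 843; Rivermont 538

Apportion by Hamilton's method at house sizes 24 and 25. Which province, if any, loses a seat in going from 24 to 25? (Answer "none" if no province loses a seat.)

none

At 24 seats: Pinehurst 6, Claybrook 7, Millford 7, Rivermont 4.
At 25 seats: Pinehurst 6, Claybrook 8, Millford 7, Rivermont 4.
No province's allocation decreased.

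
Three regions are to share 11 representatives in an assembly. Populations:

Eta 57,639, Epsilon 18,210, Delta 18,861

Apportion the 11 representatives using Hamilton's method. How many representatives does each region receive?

The standard divisor is 94710/11 = 8610.
Standard quotas: Eta 6.6944, Epsilon 2.1150, Delta 2.1906.
Lower quotas: Eta 6, Epsilon 2, Delta 2 (sum 10, leaving 1 seat).
Remainders in descending order: Eta 0.6944, Delta 0.1906, Epsilon 0.1150.
The surplus seat goes to Eta.

Eta 7, Epsilon 2, Delta 2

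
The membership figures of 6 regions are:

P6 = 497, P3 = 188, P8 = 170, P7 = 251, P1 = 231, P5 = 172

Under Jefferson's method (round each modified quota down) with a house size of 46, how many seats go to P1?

7

Standard divisor 1509/46 ≈ 32.804; standard quotas: P6 15.150, P3 5.731, P8 5.182, P7 7.651, P1 7.042, P5 5.243.
Rounding down gives 15, 5, 5, 7, 7, 5 = 44 seats, so the divisor must be adjusted.
With modified divisor 31.2: modified quotas P6 15.929, P3 6.026, P8 5.449, P7 8.045, P1 7.404, P5 5.513.
Rounding down: P6 15, P3 6, P8 5, P7 8, P1 7, P5 5 (total 46).
P1 receives 7.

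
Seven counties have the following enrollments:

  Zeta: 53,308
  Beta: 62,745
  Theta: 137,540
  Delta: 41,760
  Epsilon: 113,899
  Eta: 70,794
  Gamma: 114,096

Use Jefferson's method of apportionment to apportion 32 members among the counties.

Zeta 3; Beta 3; Theta 8; Delta 2; Epsilon 6; Eta 4; Gamma 6

Standard divisor 594142/32 ≈ 18566.938; standard quotas: Zeta 2.871, Beta 3.379, Theta 7.408, Delta 2.249, Epsilon 6.135, Eta 3.813, Gamma 6.145.
Rounding down gives 2, 3, 7, 2, 6, 3, 6 = 29 seats, so the divisor must be adjusted.
With modified divisor 16700: modified quotas Zeta 3.192, Beta 3.757, Theta 8.236, Delta 2.501, Epsilon 6.820, Eta 4.239, Gamma 6.832.
Rounding down: Zeta 3, Beta 3, Theta 8, Delta 2, Epsilon 6, Eta 4, Gamma 6 (total 32).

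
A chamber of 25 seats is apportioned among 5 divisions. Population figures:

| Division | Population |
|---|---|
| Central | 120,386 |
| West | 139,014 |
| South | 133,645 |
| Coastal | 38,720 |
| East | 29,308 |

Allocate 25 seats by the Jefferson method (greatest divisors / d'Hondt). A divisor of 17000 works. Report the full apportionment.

Central 7, West 8, South 7, Coastal 2, East 1

With modified divisor 17000: modified quotas Central 7.082, West 8.177, South 7.861, Coastal 2.278, East 1.724.
Rounding down: Central 7, West 8, South 7, Coastal 2, East 1 (total 25).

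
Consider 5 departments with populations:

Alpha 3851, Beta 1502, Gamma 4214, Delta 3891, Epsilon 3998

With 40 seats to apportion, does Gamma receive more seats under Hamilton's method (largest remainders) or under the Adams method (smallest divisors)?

Hamilton: Alpha 9, Beta 3, Gamma 10, Delta 9, Epsilon 9.
Adams: Alpha 9, Beta 4, Gamma 9, Delta 9, Epsilon 9.
Gamma gets 10 under Hamilton and 9 under Adams.

Hamilton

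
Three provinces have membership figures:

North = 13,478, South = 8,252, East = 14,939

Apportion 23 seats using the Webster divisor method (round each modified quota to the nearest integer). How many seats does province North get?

Standard divisor 36669/23 ≈ 1594.304; standard quotas: North 8.454, South 5.176, East 9.370.
Rounding to the nearest integer gives 8, 5, 9 = 22 seats, so the divisor must be adjusted.
With modified divisor 1580: modified quotas North 8.530, South 5.223, East 9.455.
Rounding to the nearest integer: North 9, South 5, East 9 (total 23).
North receives 9.

9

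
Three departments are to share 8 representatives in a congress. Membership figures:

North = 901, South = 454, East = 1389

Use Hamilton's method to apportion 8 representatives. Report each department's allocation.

North 3, South 1, East 4

Total 2744; standard divisor 2744/8 = 343.
Standard quotas: North 2.627, South 1.324, East 4.050.
Lower quotas: North 2, South 1, East 4 (sum 7, leaving 1 seat).
Remainders in descending order: North 0.627, South 0.324, East 0.050.
The surplus seat goes to North.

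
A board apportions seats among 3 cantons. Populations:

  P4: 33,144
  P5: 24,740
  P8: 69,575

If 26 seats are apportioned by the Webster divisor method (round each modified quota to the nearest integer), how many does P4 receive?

7

Standard divisor 127459/26 ≈ 4902.269; standard quotas: P4 6.761, P5 5.047, P8 14.192.
Rounding to the nearest integer gives P4 7, P5 5, P8 14 — total 26, matching the house size, so no adjustment is needed.
P4 receives 7.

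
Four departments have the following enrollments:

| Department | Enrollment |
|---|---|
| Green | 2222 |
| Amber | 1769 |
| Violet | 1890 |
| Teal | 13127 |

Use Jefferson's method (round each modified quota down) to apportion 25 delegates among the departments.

Green=3, Amber=2, Violet=2, Teal=18

Standard divisor 19008/25 ≈ 760.32; standard quotas: Green 2.922, Amber 2.327, Violet 2.486, Teal 17.265.
Rounding down gives 2, 2, 2, 17 = 23 seats, so the divisor must be adjusted.
With modified divisor 700: modified quotas Green 3.174, Amber 2.527, Violet 2.700, Teal 18.753.
Rounding down: Green 3, Amber 2, Violet 2, Teal 18 (total 25).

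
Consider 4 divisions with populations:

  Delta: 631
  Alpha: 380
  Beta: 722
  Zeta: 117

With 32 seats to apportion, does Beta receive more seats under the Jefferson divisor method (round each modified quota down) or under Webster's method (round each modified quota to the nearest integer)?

Jefferson

Jefferson: Delta 11, Alpha 6, Beta 13, Zeta 2.
Webster: Delta 11, Alpha 7, Beta 12, Zeta 2.
Beta gets 13 under Jefferson and 12 under Webster.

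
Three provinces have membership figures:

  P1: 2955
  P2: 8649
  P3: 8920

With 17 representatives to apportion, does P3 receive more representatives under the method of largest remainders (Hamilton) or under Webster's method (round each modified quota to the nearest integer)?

Webster

Hamilton: P1 3, P2 7, P3 7.
Webster: P1 2, P2 7, P3 8.
P3 gets 7 under Hamilton and 8 under Webster.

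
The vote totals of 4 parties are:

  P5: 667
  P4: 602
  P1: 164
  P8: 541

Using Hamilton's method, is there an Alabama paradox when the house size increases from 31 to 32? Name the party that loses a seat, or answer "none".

P1

At 31 seats: P5 10, P4 9, P1 3, P8 9.
At 32 seats: P5 11, P4 10, P1 2, P8 9.
P1 drops from 3 to 2.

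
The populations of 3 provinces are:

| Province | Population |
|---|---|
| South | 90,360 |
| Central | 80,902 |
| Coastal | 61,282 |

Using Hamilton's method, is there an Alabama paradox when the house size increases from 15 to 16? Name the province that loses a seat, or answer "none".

At 15 seats: South 6, Central 5, Coastal 4.
At 16 seats: South 6, Central 6, Coastal 4.
No province's allocation decreased.

none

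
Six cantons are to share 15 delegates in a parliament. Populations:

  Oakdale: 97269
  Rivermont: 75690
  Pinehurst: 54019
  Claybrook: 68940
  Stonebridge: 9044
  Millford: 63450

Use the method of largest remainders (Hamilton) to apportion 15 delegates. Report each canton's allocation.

Oakdale=4, Rivermont=3, Pinehurst=2, Claybrook=3, Stonebridge=0, Millford=3

Standard divisor: 368412 ÷ 15 ≈ 24560.8.
Standard quotas: Oakdale 3.9603, Rivermont 3.0817, Pinehurst 2.1994, Claybrook 2.8069, Stonebridge 0.3682, Millford 2.5834.
Lower quotas: Oakdale 3, Rivermont 3, Pinehurst 2, Claybrook 2, Stonebridge 0, Millford 2 (sum 12, leaving 3 seats).
Remainders in descending order: Oakdale 0.9603, Claybrook 0.8069, Millford 0.5834, Stonebridge 0.3682, Pinehurst 0.1994, Rivermont 0.0817.
The surplus seats go to Oakdale, Claybrook, Millford.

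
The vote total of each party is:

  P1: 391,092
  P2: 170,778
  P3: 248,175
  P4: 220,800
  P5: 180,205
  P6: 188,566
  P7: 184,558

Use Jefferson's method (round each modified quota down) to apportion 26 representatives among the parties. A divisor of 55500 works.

P1=7, P2=3, P3=4, P4=3, P5=3, P6=3, P7=3

With modified divisor 55500: modified quotas P1 7.047, P2 3.077, P3 4.472, P4 3.978, P5 3.247, P6 3.398, P7 3.325.
Rounding down: P1 7, P2 3, P3 4, P4 3, P5 3, P6 3, P7 3 (total 26).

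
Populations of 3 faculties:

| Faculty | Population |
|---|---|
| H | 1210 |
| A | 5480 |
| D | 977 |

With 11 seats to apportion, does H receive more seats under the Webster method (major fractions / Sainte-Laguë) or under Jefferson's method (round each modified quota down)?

Webster: H 2, A 8, D 1.
Jefferson: H 1, A 9, D 1.
H gets 2 under Webster and 1 under Jefferson.

Webster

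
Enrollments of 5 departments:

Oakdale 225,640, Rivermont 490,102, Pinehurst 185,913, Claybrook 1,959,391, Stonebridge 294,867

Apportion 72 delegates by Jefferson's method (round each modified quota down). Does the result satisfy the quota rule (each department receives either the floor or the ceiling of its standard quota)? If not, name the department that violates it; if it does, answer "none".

Standard quotas: Oakdale 5.148, Rivermont 11.181, Pinehurst 4.241, Claybrook 44.702, Stonebridge 6.727.
Jefferson allocation: Oakdale 5, Rivermont 11, Pinehurst 4, Claybrook 46, Stonebridge 6.
Claybrook has quota 44.702 (lower 44, upper 45) but receives 46 — outside the quota interval.

Claybrook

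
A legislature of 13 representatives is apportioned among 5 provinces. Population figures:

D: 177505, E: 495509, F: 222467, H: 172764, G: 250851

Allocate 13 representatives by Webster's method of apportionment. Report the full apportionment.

Standard divisor 1319096/13 ≈ 101468.923; standard quotas: D 1.749, E 4.883, F 2.192, H 1.703, G 2.472.
Rounding to the nearest integer gives D 2, E 5, F 2, H 2, G 2 — total 13, matching the house size, so no adjustment is needed.

D=2; E=5; F=2; H=2; G=2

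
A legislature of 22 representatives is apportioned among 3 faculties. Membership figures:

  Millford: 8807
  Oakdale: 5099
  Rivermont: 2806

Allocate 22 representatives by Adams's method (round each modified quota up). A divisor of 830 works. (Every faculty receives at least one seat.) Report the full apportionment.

Millford 11, Oakdale 7, Rivermont 4

With modified divisor 830: modified quotas Millford 10.611, Oakdale 6.143, Rivermont 3.381.
Rounding up: Millford 11, Oakdale 7, Rivermont 4 (total 22).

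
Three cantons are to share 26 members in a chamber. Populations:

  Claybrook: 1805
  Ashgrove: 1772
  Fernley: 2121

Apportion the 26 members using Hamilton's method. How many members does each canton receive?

The standard divisor is 5698/26 ≈ 219.154.
Standard quotas: Claybrook 8.236, Ashgrove 8.086, Fernley 9.678.
Lower quotas: Claybrook 8, Ashgrove 8, Fernley 9 (sum 25, leaving 1 seat).
Remainders in descending order: Fernley 0.678, Claybrook 0.236, Ashgrove 0.086.
Largest remainder: Fernley receives the extra seat.

Claybrook 8, Ashgrove 8, Fernley 10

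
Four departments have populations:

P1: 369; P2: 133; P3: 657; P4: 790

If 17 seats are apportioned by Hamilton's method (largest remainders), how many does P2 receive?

1

Total 1949; standard divisor 1949/17 ≈ 114.647.
Standard quotas: P1 3.219, P2 1.160, P3 5.731, P4 6.891.
Lower quotas: P1 3, P2 1, P3 5, P4 6 (sum 15, leaving 2 seats).
Remainders in descending order: P4 0.891, P3 0.731, P1 0.219, P2 0.160.
Largest remainders: P4, P3 receive the extra seats.
P2 receives 1.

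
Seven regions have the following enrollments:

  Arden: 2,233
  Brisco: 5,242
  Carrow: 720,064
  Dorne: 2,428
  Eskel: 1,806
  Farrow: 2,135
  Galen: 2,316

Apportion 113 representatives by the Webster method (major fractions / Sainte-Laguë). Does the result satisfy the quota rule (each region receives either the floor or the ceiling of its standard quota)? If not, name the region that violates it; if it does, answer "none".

Carrow

Standard quotas: Arden 0.343, Brisco 0.805, Carrow 110.520, Dorne 0.373, Eskel 0.277, Farrow 0.328, Galen 0.355.
Webster allocation: Arden 0, Brisco 1, Carrow 112, Dorne 0, Eskel 0, Farrow 0, Galen 0.
Carrow has quota 110.520 (lower 110, upper 111) but receives 112 — outside the quota interval.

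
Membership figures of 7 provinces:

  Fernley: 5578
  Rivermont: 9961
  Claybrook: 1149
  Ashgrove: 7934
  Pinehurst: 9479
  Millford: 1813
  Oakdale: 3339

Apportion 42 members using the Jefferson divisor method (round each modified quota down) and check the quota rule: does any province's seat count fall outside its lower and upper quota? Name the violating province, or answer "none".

none

Standard quotas: Fernley 5.968, Rivermont 10.658, Claybrook 1.229, Ashgrove 8.489, Pinehurst 10.142, Millford 1.940, Oakdale 3.573.
Jefferson allocation: Fernley 6, Rivermont 11, Claybrook 1, Ashgrove 9, Pinehurst 10, Millford 2, Oakdale 3.
Every allocation lies between the lower and upper quota.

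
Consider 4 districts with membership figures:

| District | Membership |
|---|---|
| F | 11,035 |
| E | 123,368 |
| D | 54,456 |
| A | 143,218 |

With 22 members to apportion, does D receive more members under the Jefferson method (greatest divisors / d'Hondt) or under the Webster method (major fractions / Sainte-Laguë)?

Webster

Jefferson: F 0, E 9, D 3, A 10.
Webster: F 1, E 8, D 4, A 9.
D gets 3 under Jefferson and 4 under Webster.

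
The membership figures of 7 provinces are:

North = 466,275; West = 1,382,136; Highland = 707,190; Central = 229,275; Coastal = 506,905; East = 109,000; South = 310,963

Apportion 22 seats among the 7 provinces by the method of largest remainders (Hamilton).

Total 3711744; standard divisor 3711744/22 ≈ 168715.636.
Standard quotas: North 2.7637, West 8.1921, Highland 4.1916, Central 1.3589, Coastal 3.0045, East 0.6461, South 1.8431.
Lower quotas: North 2, West 8, Highland 4, Central 1, Coastal 3, East 0, South 1 (sum 19, leaving 3 seats).
Remainders in descending order: South 0.8431, North 0.7637, East 0.6461, Central 0.3589, West 0.1921, Highland 0.1916, Coastal 0.0045.
The surplus seats go to South, North, East.

North 3, West 8, Highland 4, Central 1, Coastal 3, East 1, South 2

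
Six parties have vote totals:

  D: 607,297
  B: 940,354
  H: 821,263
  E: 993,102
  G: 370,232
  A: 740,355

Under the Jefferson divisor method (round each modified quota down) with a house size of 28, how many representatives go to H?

Standard divisor 4472603/28 ≈ 159735.821; standard quotas: D 3.802, B 5.887, H 5.141, E 6.217, G 2.318, A 4.635.
Rounding down gives 3, 5, 5, 6, 2, 4 = 25 seats, so the divisor must be adjusted.
With modified divisor 145000: modified quotas D 4.188, B 6.485, H 5.664, E 6.849, G 2.553, A 5.106.
Rounding down: D 4, B 6, H 5, E 6, G 2, A 5 (total 28).
H receives 5.

5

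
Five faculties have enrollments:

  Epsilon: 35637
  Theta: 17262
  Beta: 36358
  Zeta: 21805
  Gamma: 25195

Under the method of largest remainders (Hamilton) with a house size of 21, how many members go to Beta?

Standard divisor: 136257 ÷ 21 ≈ 6488.429.
Standard quotas: Epsilon 5.4924, Theta 2.6604, Beta 5.6035, Zeta 3.3606, Gamma 3.8831.
Lower quotas: Epsilon 5, Theta 2, Beta 5, Zeta 3, Gamma 3 (sum 18, leaving 3 seats).
Remainders in descending order: Gamma 0.8831, Theta 0.6604, Beta 0.6035, Epsilon 0.4924, Zeta 0.3606.
The surplus seats go to Gamma, Theta, Beta.
Beta receives 6.

6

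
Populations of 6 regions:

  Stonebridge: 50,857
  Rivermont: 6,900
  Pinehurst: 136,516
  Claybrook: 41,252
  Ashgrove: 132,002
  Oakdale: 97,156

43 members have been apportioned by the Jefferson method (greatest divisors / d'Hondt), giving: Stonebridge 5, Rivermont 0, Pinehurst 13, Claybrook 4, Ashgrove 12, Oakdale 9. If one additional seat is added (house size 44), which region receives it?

Priority for the next seat is population ÷ (current seats + 1).
Priorities: Stonebridge 8476.167, Rivermont 6900.000, Pinehurst 9751.143, Claybrook 8250.400, Ashgrove 10154.000, Oakdale 9715.600.
Highest priority: Ashgrove.

Ashgrove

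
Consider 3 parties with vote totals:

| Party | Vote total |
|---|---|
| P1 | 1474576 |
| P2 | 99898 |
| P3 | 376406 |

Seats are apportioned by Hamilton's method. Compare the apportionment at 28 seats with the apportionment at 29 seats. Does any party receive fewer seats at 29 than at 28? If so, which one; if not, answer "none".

P2

At 28 seats: P1 21, P2 2, P3 5.
At 29 seats: P1 22, P2 1, P3 6.
P2 drops from 2 to 1.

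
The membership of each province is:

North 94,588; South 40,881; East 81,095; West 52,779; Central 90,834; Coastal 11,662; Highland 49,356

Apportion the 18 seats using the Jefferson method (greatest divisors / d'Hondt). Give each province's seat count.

Standard divisor 421195/18 ≈ 23399.722; standard quotas: North 4.042, South 1.747, East 3.466, West 2.256, Central 3.882, Coastal 0.498, Highland 2.109.
Rounding down gives 4, 1, 3, 2, 3, 0, 2 = 15 seats, so the divisor must be adjusted.
With modified divisor 19600: modified quotas North 4.826, South 2.086, East 4.138, West 2.693, Central 4.634, Coastal 0.595, Highland 2.518.
Rounding down: North 4, South 2, East 4, West 2, Central 4, Coastal 0, Highland 2 (total 18).

North: 4, South: 2, East: 4, West: 2, Central: 4, Coastal: 0, Highland: 2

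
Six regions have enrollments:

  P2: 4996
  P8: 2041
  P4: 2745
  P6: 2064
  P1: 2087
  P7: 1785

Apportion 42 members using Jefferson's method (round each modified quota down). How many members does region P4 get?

7

Standard divisor 15718/42 ≈ 374.238; standard quotas: P2 13.350, P8 5.454, P4 7.335, P6 5.515, P1 5.577, P7 4.770.
Rounding down gives 13, 5, 7, 5, 5, 4 = 39 seats, so the divisor must be adjusted.
With modified divisor 346: modified quotas P2 14.439, P8 5.899, P4 7.934, P6 5.965, P1 6.032, P7 5.159.
Rounding down: P2 14, P8 5, P4 7, P6 5, P1 6, P7 5 (total 42).
P4 receives 7.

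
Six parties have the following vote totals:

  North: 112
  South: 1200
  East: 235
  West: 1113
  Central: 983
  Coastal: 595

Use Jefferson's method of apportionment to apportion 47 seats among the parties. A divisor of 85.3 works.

With modified divisor 85.3: modified quotas North 1.313, South 14.068, East 2.755, West 13.048, Central 11.524, Coastal 6.975.
Rounding down: North 1, South 14, East 2, West 13, Central 11, Coastal 6 (total 47).

North 1, South 14, East 2, West 13, Central 11, Coastal 6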